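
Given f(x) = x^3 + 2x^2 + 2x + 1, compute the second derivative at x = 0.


First derivative:
f'(x) = 3x^2 + 4x + 2
Second derivative:
f''(x) = 6x + 4
Substitute x = 0:
f''(0) = 6 * 0 + 4
= 0 + 4
= 4

4


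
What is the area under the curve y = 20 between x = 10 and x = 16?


The area under a constant function y = 20 is a rectangle.
Width = 16 - 10 = 6
Height = 20
Area = width * height
= 6 * 20
= 120

120


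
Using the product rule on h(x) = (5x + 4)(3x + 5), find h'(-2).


Let u(x) = 5x + 4 and v(x) = 3x + 5
u'(x) = 5
v'(x) = 3
Product rule: h'(x) = u'(x)*v(x) + u(x)*v'(x)
= 5 * (3x + 5) + (5x + 4) * 3
At x = -2:
u(-2) = 5 * (-2) + 4 = -6
v(-2) = 3 * (-2) + 5 = -1
h'(-2) = 5 * (-1) + (-6) * 3
= -5 - 18
= -23

-23


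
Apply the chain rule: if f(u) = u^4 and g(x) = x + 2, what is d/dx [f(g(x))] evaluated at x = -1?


Using the chain rule: (f(g(x)))' = f'(g(x)) * g'(x)
First, find g(-1):
g(-1) = 1 * (-1) + 2 = 1
Next, f'(u) = 4u^3
And g'(x) = 1
So f'(g(-1)) * g'(-1)
= 4 * 1^3 * 1
= 4 * 1 * 1
= 4

4


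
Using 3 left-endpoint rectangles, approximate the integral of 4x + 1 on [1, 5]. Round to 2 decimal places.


Left Riemann sum uses left endpoints of each subinterval.
Interval: [1, 5], n = 3
dx = (5 - 1) / 3 = 4/3
Left endpoints: [1, 7/3, 11/3]
f values: [5, 31/3, 47/3]
Sum = dx * (sum of f values)
= 4/3 * 31
= 124/3 ≈ 41.33

41.33


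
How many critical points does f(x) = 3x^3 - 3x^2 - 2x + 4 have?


Find where f'(x) = 0:
f(x) = 3x^3 - 3x^2 - 2x + 4
f'(x) = 9x^2 - 6x - 2
This is a quadratic in x. Use the discriminant to count real roots.
Discriminant = (-6)^2 - 4 * 9 * (-2)
= 36 - (-72)
= 108
Since discriminant > 0, f'(x) = 0 has 2 real solutions.
Number of critical points: 2

2


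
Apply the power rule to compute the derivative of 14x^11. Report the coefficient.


We apply the power rule: d/dx [ax^n] = a*n * x^(n-1)
d/dx [14x^11]
= 14 * 11 * x^(11-1)
= 154x^10
The coefficient is 154

154


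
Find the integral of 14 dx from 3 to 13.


The integral of a constant k over [a, b] equals k * (b - a).
integral from 3 to 13 of 14 dx
= 14 * (13 - 3)
= 14 * 10
= 140

140


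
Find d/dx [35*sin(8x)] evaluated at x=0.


Apply the chain rule to differentiate 35*sin(8x):
d/dx [35*sin(8x)]
= 35 * cos(8x) * d/dx(8x)
= 35 * 8 * cos(8x)
= 280 * cos(8x)
Evaluate at x = 0:
= 280 * cos(0)
= 280 * 1
= 280

280


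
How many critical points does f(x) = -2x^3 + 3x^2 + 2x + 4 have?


Find where f'(x) = 0:
f(x) = -2x^3 + 3x^2 + 2x + 4
f'(x) = -6x^2 + 6x + 2
This is a quadratic in x. Use the discriminant to count real roots.
Discriminant = (6)^2 - 4 * (-6) * 2
= 36 - (-48)
= 84
Since discriminant > 0, f'(x) = 0 has 2 real solutions.
Number of critical points: 2

2


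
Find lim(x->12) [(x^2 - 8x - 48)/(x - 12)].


Direct substitution gives 0/0, so we factor the numerator.
Factor: (x^2 - 8x - 48) = (x - 12)(x + 4)
Cancel the common factor (x - 12):
(x^2 - 8x - 48)/(x - 12) = (x + 4)
Now substitute x = 12:
= (12) - (-4) = 16

16


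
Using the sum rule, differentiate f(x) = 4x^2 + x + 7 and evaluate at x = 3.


Differentiate term by term using power and sum rules:
f(x) = 4x^2 + x + 7
f'(x) = 8x + 1
Substitute x = 3:
f'(3) = 8 * 3 + 1
= 24 + 1
= 25

25


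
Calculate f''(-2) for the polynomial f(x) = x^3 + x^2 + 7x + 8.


First derivative:
f'(x) = 3x^2 + 2x + 7
Second derivative:
f''(x) = 6x + 2
Substitute x = -2:
f''(-2) = 6 * (-2) + 2
= -12 + 2
= -10

-10


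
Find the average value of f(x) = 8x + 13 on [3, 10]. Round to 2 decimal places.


Average value = 1/(b-a) * integral from a to b of f(x) dx
First compute the integral of 8x + 13:
F(x) = 4x^2 + 13x
F(10) = 4 * 100 + 13 * 10 = 530
F(3) = 4 * 9 + 13 * 3 = 75
Integral = 530 - 75 = 455
Average = 455 / (10 - 3) = 455 / 7
= 65 = 65.00

65.00


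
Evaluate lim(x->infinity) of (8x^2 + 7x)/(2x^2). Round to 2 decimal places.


For limits at infinity with equal-degree polynomials,
we compare leading coefficients.
Numerator leading term: 8x^2
Denominator leading term: 2x^2
Divide both by x^2:
lim = (8 + 7/x) / (2)
As x -> infinity, the 1/x and 1/x^2 terms vanish:
= 8/2 = 4 = 4.00

4.00


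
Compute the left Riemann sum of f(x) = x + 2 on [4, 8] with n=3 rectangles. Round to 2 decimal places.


Left Riemann sum uses left endpoints of each subinterval.
Interval: [4, 8], n = 3
dx = (8 - 4) / 3 = 4/3
Left endpoints: [4, 16/3, 20/3]
f values: [6, 22/3, 26/3]
Sum = dx * (sum of f values)
= 4/3 * 22
= 88/3 ≈ 29.33

29.33


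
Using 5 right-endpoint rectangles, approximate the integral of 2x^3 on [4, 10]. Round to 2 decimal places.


Right Riemann sum uses right endpoints of each subinterval.
Interval: [4, 10], n = 5
dx = (10 - 4) / 5 = 6/5
Right endpoints: [26/5, 32/5, 38/5, 44/5, 10]
f values: [35152/125, 65536/125, 109744/125, 170368/125, 2000]
Sum = dx * (sum of f values)
= 6/5 * 25232/5
= 151392/25 = 6055.68

6055.68


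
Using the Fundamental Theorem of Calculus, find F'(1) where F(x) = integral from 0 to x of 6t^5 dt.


By the Fundamental Theorem of Calculus (Part 1):
If F(x) = integral from 0 to x of f(t) dt, then F'(x) = f(x)
Here f(t) = 6t^5
So F'(x) = 6x^5
Evaluate at x = 1:
F'(1) = 6 * 1^5
= 6 * 1
= 6

6


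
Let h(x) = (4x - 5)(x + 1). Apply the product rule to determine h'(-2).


Let u(x) = 4x - 5 and v(x) = x + 1
u'(x) = 4
v'(x) = 1
Product rule: h'(x) = u'(x)*v(x) + u(x)*v'(x)
= 4 * (x + 1) + (4x - 5) * 1
At x = -2:
u(-2) = 4 * (-2) - 5 = -13
v(-2) = 1 * (-2) + 1 = -1
h'(-2) = 4 * (-1) + (-13) * 1
= -4 - 13
= -17

-17


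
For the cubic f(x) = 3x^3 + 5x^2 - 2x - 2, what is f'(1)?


Differentiate f(x) = 3x^3 + 5x^2 - 2x - 2 term by term:
f'(x) = 9x^2 + 10x - 2
Substitute x = 1:
f'(1) = 9 * 1^2 + 10 * 1 - 2
= 9 + 10 - 2
= 17

17


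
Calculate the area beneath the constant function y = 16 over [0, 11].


The area under a constant function y = 16 is a rectangle.
Width = 11 - 0 = 11
Height = 16
Area = width * height
= 11 * 16
= 176

176


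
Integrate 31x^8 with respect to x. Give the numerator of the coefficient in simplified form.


Apply the power rule for integration:
integral of ax^n dx = a/(n+1) * x^(n+1) + C
integral of 31x^8 dx
= 31/9 * x^9 + C
The coefficient in lowest terms is 31/9, and its numerator is 31

31


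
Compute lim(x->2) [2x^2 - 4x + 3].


Since polynomials are continuous, we use direct substitution.
lim(x->2) of 2x^2 - 4x + 3
= 2 * 2^2 - 4 * 2 + 3
= 8 - 8 + 3
= 3

3


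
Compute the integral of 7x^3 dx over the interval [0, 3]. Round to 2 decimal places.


Find the antiderivative of 7x^3:
F(x) = 7/4 * x^4
Apply the Fundamental Theorem of Calculus:
F(3) - F(0)
= 7/4 * 3^4 - 7/4 * 0^4
= 7/4 * (81 - 0)
= 7/4 * 81
= 567/4 = 141.75

141.75


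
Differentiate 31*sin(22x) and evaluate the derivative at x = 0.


Apply the chain rule to differentiate 31*sin(22x):
d/dx [31*sin(22x)]
= 31 * cos(22x) * d/dx(22x)
= 31 * 22 * cos(22x)
= 682 * cos(22x)
Evaluate at x = 0:
= 682 * cos(0)
= 682 * 1
= 682

682


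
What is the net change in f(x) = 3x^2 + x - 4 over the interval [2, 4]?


Net change = f(b) - f(a)
f(x) = 3x^2 + x - 4
Compute f(4):
f(4) = 3 * 4^2 + 1 * 4 - 4
= 48 + 4 - 4
= 48
Compute f(2):
f(2) = 3 * 2^2 + 1 * 2 - 4
= 12 + 2 - 4
= 10
Net change = 48 - 10 = 38

38


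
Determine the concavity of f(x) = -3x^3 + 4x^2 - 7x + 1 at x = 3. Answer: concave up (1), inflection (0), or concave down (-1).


Concavity is determined by the sign of f''(x).
f(x) = -3x^3 + 4x^2 - 7x + 1
f'(x) = -9x^2 + 8x - 7
f''(x) = -18x + 8
f''(3) = -18 * 3 + 8
= -54 + 8
= -46
Since f''(3) < 0, the function is concave down (-1)

-1


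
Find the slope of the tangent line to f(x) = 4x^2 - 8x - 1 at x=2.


The slope of the tangent line equals f'(x) at the point.
f(x) = 4x^2 - 8x - 1
f'(x) = 8x - 8
At x = 2:
f'(2) = 8 * 2 - 8
= 16 - 8
= 8

8


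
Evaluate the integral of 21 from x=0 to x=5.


The integral of a constant k over [a, b] equals k * (b - a).
integral from 0 to 5 of 21 dx
= 21 * (5 - 0)
= 21 * 5
= 105

105


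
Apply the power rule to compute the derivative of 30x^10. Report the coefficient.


We apply the power rule: d/dx [ax^n] = a*n * x^(n-1)
d/dx [30x^10]
= 30 * 10 * x^(10-1)
= 300x^9
The coefficient is 300

300


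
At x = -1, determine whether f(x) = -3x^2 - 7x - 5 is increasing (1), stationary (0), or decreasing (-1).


Compute f'(x) to determine behavior:
f'(x) = -6x - 7
f'(-1) = -6 * (-1) - 7
= 6 - 7
= -1
Since f'(-1) < 0, the function is decreasing (-1)

-1


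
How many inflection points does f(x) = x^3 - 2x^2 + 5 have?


Inflection points occur where f''(x) = 0 and concavity changes.
f(x) = x^3 - 2x^2 + 5
f'(x) = 3x^2 - 4x
f''(x) = 6x - 4
Set f''(x) = 0:
6x - 4 = 0
x = 4 / 6 = 2/3
Since f''(x) is linear (degree 1), it changes sign at this point.
Therefore there is exactly 1 inflection point.

1


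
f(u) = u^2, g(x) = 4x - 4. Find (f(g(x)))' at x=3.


Using the chain rule: (f(g(x)))' = f'(g(x)) * g'(x)
First, find g(3):
g(3) = 4 * 3 - 4 = 8
Next, f'(u) = 2u
And g'(x) = 4
So f'(g(3)) * g'(3)
= 2 * 8 * 4
= 64

64


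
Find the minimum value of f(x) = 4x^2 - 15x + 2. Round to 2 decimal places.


For a quadratic f(x) = ax^2 + bx + c with a > 0, the minimum is at the vertex.
Vertex x-coordinate: x = -b/(2a)
x = -(-15) / (2 * 4)
x = 15/8
Substitute back to find the minimum value:
f(15/8) = 4 * (15/8)^2 - 15 * (15/8) + 2
= 225/16 - 225/8 + 2
= -193/16 ≈ -12.06

-12.06


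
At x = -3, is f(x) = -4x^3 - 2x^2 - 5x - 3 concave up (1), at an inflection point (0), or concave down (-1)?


Concavity is determined by the sign of f''(x).
f(x) = -4x^3 - 2x^2 - 5x - 3
f'(x) = -12x^2 - 4x - 5
f''(x) = -24x - 4
f''(-3) = -24 * (-3) - 4
= 72 - 4
= 68
Since f''(-3) > 0, the function is concave up (1)

1


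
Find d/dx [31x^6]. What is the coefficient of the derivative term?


We apply the power rule: d/dx [ax^n] = a*n * x^(n-1)
d/dx [31x^6]
= 31 * 6 * x^(6-1)
= 186x^5
The coefficient is 186

186


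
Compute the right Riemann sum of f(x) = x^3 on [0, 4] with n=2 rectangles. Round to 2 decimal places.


Right Riemann sum uses right endpoints of each subinterval.
Interval: [0, 4], n = 2
dx = (4 - 0) / 2 = 2
Right endpoints: [2, 4]
f values: [8, 64]
Sum = dx * (sum of f values)
= 2 * 72
= 144 = 144.00

144.00


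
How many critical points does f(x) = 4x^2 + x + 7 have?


Find where f'(x) = 0:
f'(x) = 8x + 1
Set f'(x) = 0:
8x + 1 = 0
x = -1 / 8 = -1/8
This is a linear equation in x, so there is exactly one solution.
Number of critical points: 1

1


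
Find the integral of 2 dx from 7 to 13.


The integral of a constant k over [a, b] equals k * (b - a).
integral from 7 to 13 of 2 dx
= 2 * (13 - 7)
= 2 * 6
= 12

12


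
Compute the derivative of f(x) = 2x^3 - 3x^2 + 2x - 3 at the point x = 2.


Differentiate f(x) = 2x^3 - 3x^2 + 2x - 3 term by term:
f'(x) = 6x^2 - 6x + 2
Substitute x = 2:
f'(2) = 6 * 2^2 - 6 * 2 + 2
= 24 - 12 + 2
= 14

14


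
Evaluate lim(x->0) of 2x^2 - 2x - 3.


Since polynomials are continuous, we use direct substitution.
lim(x->0) of 2x^2 - 2x - 3
= 2 * 0^2 - 2 * 0 - 3
= 0 + 0 - 3
= -3

-3


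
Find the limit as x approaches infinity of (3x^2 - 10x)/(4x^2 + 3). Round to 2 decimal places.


For limits at infinity with equal-degree polynomials,
we compare leading coefficients.
Numerator leading term: 3x^2
Denominator leading term: 4x^2
Divide both by x^2:
lim = (3 - 10/x) / (4 + 3/x^2)
As x -> infinity, the 1/x and 1/x^2 terms vanish:
= 3/4 = 0.75

0.75


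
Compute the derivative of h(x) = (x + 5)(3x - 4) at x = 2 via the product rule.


Let u(x) = x + 5 and v(x) = 3x - 4
u'(x) = 1
v'(x) = 3
Product rule: h'(x) = u'(x)*v(x) + u(x)*v'(x)
= 1 * (3x - 4) + (x + 5) * 3
At x = 2:
u(2) = 1 * 2 + 5 = 7
v(2) = 3 * 2 - 4 = 2
h'(2) = 1 * 2 + 7 * 3
= 2 + 21
= 23

23


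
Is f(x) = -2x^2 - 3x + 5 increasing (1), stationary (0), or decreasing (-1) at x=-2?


Compute f'(x) to determine behavior:
f'(x) = -4x - 3
f'(-2) = -4 * (-2) - 3
= 8 - 3
= 5
Since f'(-2) > 0, the function is increasing (1)

1


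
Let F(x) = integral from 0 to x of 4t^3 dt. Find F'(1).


By the Fundamental Theorem of Calculus (Part 1):
If F(x) = integral from 0 to x of f(t) dt, then F'(x) = f(x)
Here f(t) = 4t^3
So F'(x) = 4x^3
Evaluate at x = 1:
F'(1) = 4 * 1^3
= 4 * 1
= 4

4


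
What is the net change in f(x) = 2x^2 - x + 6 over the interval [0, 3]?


Net change = f(b) - f(a)
f(x) = 2x^2 - x + 6
Compute f(3):
f(3) = 2 * 3^2 - 1 * 3 + 6
= 18 - 3 + 6
= 21
Compute f(0):
f(0) = 2 * 0^2 - 1 * 0 + 6
= 0 + 0 + 6
= 6
Net change = 21 - 6 = 15

15


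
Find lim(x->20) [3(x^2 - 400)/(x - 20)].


Direct substitution gives 0/0, so we factor the numerator.
Factor: 3(x^2 - 400) = 3 * (x - 20)(x + 20)
Cancel the common factor (x - 20):
3(x^2 - 400)/(x - 20) = 3 * (x + 20)
Now substitute x = 20:
= 3 * (20 + 20) = 120

120


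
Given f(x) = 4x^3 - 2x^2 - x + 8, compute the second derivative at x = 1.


First derivative:
f'(x) = 12x^2 - 4x - 1
Second derivative:
f''(x) = 24x - 4
Substitute x = 1:
f''(1) = 24 * 1 - 4
= 24 - 4
= 20

20


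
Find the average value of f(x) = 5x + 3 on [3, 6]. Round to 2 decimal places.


Average value = 1/(b-a) * integral from a to b of f(x) dx
First compute the integral of 5x + 3:
F(x) = (5/2)x^2 + 3x
F(6) = 5/2 * 36 + 3 * 6 = 108
F(3) = 5/2 * 9 + 3 * 3 = 63/2
Integral = 108 - 63/2 = 153/2
Average = (153/2) / (6 - 3) = (153/2) / 3
= 51/2 = 25.50

25.50


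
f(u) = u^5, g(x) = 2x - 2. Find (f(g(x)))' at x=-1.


Using the chain rule: (f(g(x)))' = f'(g(x)) * g'(x)
First, find g(-1):
g(-1) = 2 * (-1) - 2 = -4
Next, f'(u) = 5u^4
And g'(x) = 2
So f'(g(-1)) * g'(-1)
= 5 * (-4)^4 * 2
= 5 * 256 * 2
= 2560

2560


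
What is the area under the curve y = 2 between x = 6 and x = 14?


The area under a constant function y = 2 is a rectangle.
Width = 14 - 6 = 8
Height = 2
Area = width * height
= 8 * 2
= 16

16


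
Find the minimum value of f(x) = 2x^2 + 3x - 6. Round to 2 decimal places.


For a quadratic f(x) = ax^2 + bx + c with a > 0, the minimum is at the vertex.
Vertex x-coordinate: x = -b/(2a)
x = -(3) / (2 * 2)
x = -3/4
Substitute back to find the minimum value:
f(-3/4) = 2 * (-3/4)^2 + 3 * (-3/4) - 6
= 9/8 - 9/4 - 6
= -57/8 ≈ -7.13

-7.13


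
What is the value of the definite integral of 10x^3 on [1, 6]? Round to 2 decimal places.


Find the antiderivative of 10x^3:
F(x) = 10/4 * x^4
Apply the Fundamental Theorem of Calculus:
F(6) - F(1)
= 10/4 * 6^4 - 10/4 * 1^4
= 10/4 * (1296 - 1)
= 10/4 * 1295
= 6475/2 = 3237.50

3237.50


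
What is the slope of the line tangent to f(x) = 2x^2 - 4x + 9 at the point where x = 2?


The slope of the tangent line equals f'(x) at the point.
f(x) = 2x^2 - 4x + 9
f'(x) = 4x - 4
At x = 2:
f'(2) = 4 * 2 - 4
= 8 - 4
= 4

4


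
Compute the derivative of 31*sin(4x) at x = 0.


Apply the chain rule to differentiate 31*sin(4x):
d/dx [31*sin(4x)]
= 31 * cos(4x) * d/dx(4x)
= 31 * 4 * cos(4x)
= 124 * cos(4x)
Evaluate at x = 0:
= 124 * cos(0)
= 124 * 1
= 124

124


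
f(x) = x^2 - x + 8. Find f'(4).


Differentiate term by term using power and sum rules:
f(x) = x^2 - x + 8
f'(x) = 2x - 1
Substitute x = 4:
f'(4) = 2 * 4 - 1
= 8 - 1
= 7

7


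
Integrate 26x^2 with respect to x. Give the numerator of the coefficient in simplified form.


Apply the power rule for integration:
integral of ax^n dx = a/(n+1) * x^(n+1) + C
integral of 26x^2 dx
= 26/3 * x^3 + C
The coefficient in lowest terms is 26/3, and its numerator is 26

26


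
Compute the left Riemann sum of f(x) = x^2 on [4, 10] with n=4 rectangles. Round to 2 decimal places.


Left Riemann sum uses left endpoints of each subinterval.
Interval: [4, 10], n = 4
dx = (10 - 4) / 4 = 3/2
Left endpoints: [4, 11/2, 7, 17/2]
f values: [16, 121/4, 49, 289/4]
Sum = dx * (sum of f values)
= 3/2 * 335/2
= 1005/4 = 251.25

251.25


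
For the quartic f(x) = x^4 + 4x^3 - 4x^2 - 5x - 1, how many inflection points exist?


Inflection points occur where f''(x) = 0 and concavity changes.
f(x) = x^4 + 4x^3 - 4x^2 - 5x - 1
f'(x) = 4x^3 + 12x^2 - 8x - 5
f''(x) = 12x^2 + 24x - 8
This is a quadratic in x. Use the discriminant to count real roots.
Discriminant = (24)^2 - 4 * 12 * (-8)
= 576 - (-384)
= 960
Since discriminant > 0, f''(x) = 0 has 2 distinct real solutions.
A quadratic with two distinct real roots changes sign at each root, so concavity changes at both.
Number of inflection points: 2

2


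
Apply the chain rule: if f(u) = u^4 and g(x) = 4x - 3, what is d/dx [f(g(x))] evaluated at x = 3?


Using the chain rule: (f(g(x)))' = f'(g(x)) * g'(x)
First, find g(3):
g(3) = 4 * 3 - 3 = 9
Next, f'(u) = 4u^3
And g'(x) = 4
So f'(g(3)) * g'(3)
= 4 * 9^3 * 4
= 4 * 729 * 4
= 11664

11664


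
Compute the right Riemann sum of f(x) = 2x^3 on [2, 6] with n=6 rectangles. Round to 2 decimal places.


Right Riemann sum uses right endpoints of each subinterval.
Interval: [2, 6], n = 6
dx = (6 - 2) / 6 = 2/3
Right endpoints: [8/3, 10/3, 4, 14/3, 16/3, 6]
f values: [1024/27, 2000/27, 128, 5488/27, 8192/27, 432]
Sum = dx * (sum of f values)
= 2/3 * 3536/3
= 7072/9 ≈ 785.78

785.78


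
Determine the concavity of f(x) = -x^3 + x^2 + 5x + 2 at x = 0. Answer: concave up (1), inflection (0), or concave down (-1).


Concavity is determined by the sign of f''(x).
f(x) = -x^3 + x^2 + 5x + 2
f'(x) = -3x^2 + 2x + 5
f''(x) = -6x + 2
f''(0) = -6 * 0 + 2
= 0 + 2
= 2
Since f''(0) > 0, the function is concave up (1)

1


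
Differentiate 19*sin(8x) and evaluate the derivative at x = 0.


Apply the chain rule to differentiate 19*sin(8x):
d/dx [19*sin(8x)]
= 19 * cos(8x) * d/dx(8x)
= 19 * 8 * cos(8x)
= 152 * cos(8x)
Evaluate at x = 0:
= 152 * cos(0)
= 152 * 1
= 152

152


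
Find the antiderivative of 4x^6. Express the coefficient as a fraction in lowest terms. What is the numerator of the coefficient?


Apply the power rule for integration:
integral of ax^n dx = a/(n+1) * x^(n+1) + C
integral of 4x^6 dx
= 4/7 * x^7 + C
The coefficient in lowest terms is 4/7, and its numerator is 4

4


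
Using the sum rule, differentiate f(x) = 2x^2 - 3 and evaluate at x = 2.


Differentiate term by term using power and sum rules:
f(x) = 2x^2 - 3
f'(x) = 4x
Substitute x = 2:
f'(2) = 4 * 2 + 0
= 8 + 0
= 8

8


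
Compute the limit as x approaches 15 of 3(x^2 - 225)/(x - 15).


Direct substitution gives 0/0, so we factor the numerator.
Factor: 3(x^2 - 225) = 3 * (x - 15)(x + 15)
Cancel the common factor (x - 15):
3(x^2 - 225)/(x - 15) = 3 * (x + 15)
Now substitute x = 15:
= 3 * (15 + 15) = 90

90


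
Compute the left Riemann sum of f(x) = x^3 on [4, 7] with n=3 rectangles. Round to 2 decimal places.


Left Riemann sum uses left endpoints of each subinterval.
Interval: [4, 7], n = 3
dx = (7 - 4) / 3 = 1
Left endpoints: [4, 5, 6]
f values: [64, 125, 216]
Sum = dx * (sum of f values)
= 1 * 405
= 405 = 405.00

405.00


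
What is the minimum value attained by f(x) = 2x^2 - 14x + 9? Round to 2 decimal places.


For a quadratic f(x) = ax^2 + bx + c with a > 0, the minimum is at the vertex.
Vertex x-coordinate: x = -b/(2a)
x = -(-14) / (2 * 2)
x = 14/4 = 7/2
Substitute back to find the minimum value:
f(7/2) = 2 * (7/2)^2 - 14 * (7/2) + 9
= 49/2 - 49 + 9
= -31/2 = -15.50

-15.50


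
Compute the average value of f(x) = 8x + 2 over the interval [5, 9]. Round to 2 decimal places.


Average value = 1/(b-a) * integral from a to b of f(x) dx
First compute the integral of 8x + 2:
F(x) = 4x^2 + 2x
F(9) = 4 * 81 + 2 * 9 = 342
F(5) = 4 * 25 + 2 * 5 = 110
Integral = 342 - 110 = 232
Average = 232 / (9 - 5) = 232 / 4
= 58 = 58.00

58.00


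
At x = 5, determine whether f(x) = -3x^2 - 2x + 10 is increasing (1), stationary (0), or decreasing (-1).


Compute f'(x) to determine behavior:
f'(x) = -6x - 2
f'(5) = -6 * 5 - 2
= -30 - 2
= -32
Since f'(5) < 0, the function is decreasing (-1)

-1


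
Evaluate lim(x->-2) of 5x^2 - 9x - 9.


Since polynomials are continuous, we use direct substitution.
lim(x->-2) of 5x^2 - 9x - 9
= 5 * (-2)^2 - 9 * (-2) - 9
= 20 + 18 - 9
= 29

29


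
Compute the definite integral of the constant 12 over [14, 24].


The integral of a constant k over [a, b] equals k * (b - a).
integral from 14 to 24 of 12 dx
= 12 * (24 - 14)
= 12 * 10
= 120

120


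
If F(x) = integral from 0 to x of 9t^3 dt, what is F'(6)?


By the Fundamental Theorem of Calculus (Part 1):
If F(x) = integral from 0 to x of f(t) dt, then F'(x) = f(x)
Here f(t) = 9t^3
So F'(x) = 9x^3
Evaluate at x = 6:
F'(6) = 9 * 6^3
= 9 * 216
= 1944

1944


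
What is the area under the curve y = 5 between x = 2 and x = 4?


The area under a constant function y = 5 is a rectangle.
Width = 4 - 2 = 2
Height = 5
Area = width * height
= 2 * 5
= 10

10


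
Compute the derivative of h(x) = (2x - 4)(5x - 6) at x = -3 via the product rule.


Let u(x) = 2x - 4 and v(x) = 5x - 6
u'(x) = 2
v'(x) = 5
Product rule: h'(x) = u'(x)*v(x) + u(x)*v'(x)
= 2 * (5x - 6) + (2x - 4) * 5
At x = -3:
u(-3) = 2 * (-3) - 4 = -10
v(-3) = 5 * (-3) - 6 = -21
h'(-3) = 2 * (-21) + (-10) * 5
= -42 - 50
= -92

-92


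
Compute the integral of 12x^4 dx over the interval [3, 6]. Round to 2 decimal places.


Find the antiderivative of 12x^4:
F(x) = 12/5 * x^5
Apply the Fundamental Theorem of Calculus:
F(6) - F(3)
= 12/5 * 6^5 - 12/5 * 3^5
= 12/5 * (7776 - 243)
= 12/5 * 7533
= 90396/5 = 18079.20

18079.20


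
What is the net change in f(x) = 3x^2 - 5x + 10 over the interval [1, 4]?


Net change = f(b) - f(a)
f(x) = 3x^2 - 5x + 10
Compute f(4):
f(4) = 3 * 4^2 - 5 * 4 + 10
= 48 - 20 + 10
= 38
Compute f(1):
f(1) = 3 * 1^2 - 5 * 1 + 10
= 3 - 5 + 10
= 8
Net change = 38 - 8 = 30

30


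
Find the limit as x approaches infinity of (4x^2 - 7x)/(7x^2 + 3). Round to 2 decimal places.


For limits at infinity with equal-degree polynomials,
we compare leading coefficients.
Numerator leading term: 4x^2
Denominator leading term: 7x^2
Divide both by x^2:
lim = (4 - 7/x) / (7 + 3/x^2)
As x -> infinity, the 1/x and 1/x^2 terms vanish:
= 4/7 ≈ 0.57

0.57


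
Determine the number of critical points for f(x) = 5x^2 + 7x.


Find where f'(x) = 0:
f'(x) = 10x + 7
Set f'(x) = 0:
10x + 7 = 0
x = -7 / 10 = -7/10
This is a linear equation in x, so there is exactly one solution.
Number of critical points: 1

1


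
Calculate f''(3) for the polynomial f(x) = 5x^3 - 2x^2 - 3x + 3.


First derivative:
f'(x) = 15x^2 - 4x - 3
Second derivative:
f''(x) = 30x - 4
Substitute x = 3:
f''(3) = 30 * 3 - 4
= 90 - 4
= 86

86


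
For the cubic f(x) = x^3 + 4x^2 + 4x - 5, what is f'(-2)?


Differentiate f(x) = x^3 + 4x^2 + 4x - 5 term by term:
f'(x) = 3x^2 + 8x + 4
Substitute x = -2:
f'(-2) = 3 * (-2)^2 + 8 * (-2) + 4
= 12 - 16 + 4
= 0

0


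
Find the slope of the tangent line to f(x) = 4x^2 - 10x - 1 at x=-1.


The slope of the tangent line equals f'(x) at the point.
f(x) = 4x^2 - 10x - 1
f'(x) = 8x - 10
At x = -1:
f'(-1) = 8 * (-1) - 10
= -8 - 10
= -18

-18


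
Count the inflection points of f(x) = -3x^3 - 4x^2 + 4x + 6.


Inflection points occur where f''(x) = 0 and concavity changes.
f(x) = -3x^3 - 4x^2 + 4x + 6
f'(x) = -9x^2 - 8x + 4
f''(x) = -18x - 8
Set f''(x) = 0:
-18x - 8 = 0
x = 8 / (-18) = -4/9
Since f''(x) is linear (degree 1), it changes sign at this point.
Therefore there is exactly 1 inflection point.

1


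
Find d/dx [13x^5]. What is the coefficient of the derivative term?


We apply the power rule: d/dx [ax^n] = a*n * x^(n-1)
d/dx [13x^5]
= 13 * 5 * x^(5-1)
= 65x^4
The coefficient is 65

65


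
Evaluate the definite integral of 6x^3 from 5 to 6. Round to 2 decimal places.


Find the antiderivative of 6x^3:
F(x) = 6/4 * x^4
Apply the Fundamental Theorem of Calculus:
F(6) - F(5)
= 6/4 * 6^4 - 6/4 * 5^4
= 6/4 * (1296 - 625)
= 6/4 * 671
= 2013/2 = 1006.50

1006.50


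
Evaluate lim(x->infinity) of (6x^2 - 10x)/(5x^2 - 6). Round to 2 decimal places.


For limits at infinity with equal-degree polynomials,
we compare leading coefficients.
Numerator leading term: 6x^2
Denominator leading term: 5x^2
Divide both by x^2:
lim = (6 - 10/x) / (5 - 6/x^2)
As x -> infinity, the 1/x and 1/x^2 terms vanish:
= 6/5 = 1.20

1.20


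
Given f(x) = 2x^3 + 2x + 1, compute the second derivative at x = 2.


First derivative:
f'(x) = 6x^2 + 2
Second derivative:
f''(x) = 12x
Substitute x = 2:
f''(2) = 12 * 2 + 0
= 24 + 0
= 24

24


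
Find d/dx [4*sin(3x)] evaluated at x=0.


Apply the chain rule to differentiate 4*sin(3x):
d/dx [4*sin(3x)]
= 4 * cos(3x) * d/dx(3x)
= 4 * 3 * cos(3x)
= 12 * cos(3x)
Evaluate at x = 0:
= 12 * cos(0)
= 12 * 1
= 12

12


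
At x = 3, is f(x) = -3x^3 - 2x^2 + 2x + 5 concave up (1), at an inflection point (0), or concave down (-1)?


Concavity is determined by the sign of f''(x).
f(x) = -3x^3 - 2x^2 + 2x + 5
f'(x) = -9x^2 - 4x + 2
f''(x) = -18x - 4
f''(3) = -18 * 3 - 4
= -54 - 4
= -58
Since f''(3) < 0, the function is concave down (-1)

-1


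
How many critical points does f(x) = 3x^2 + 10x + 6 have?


Find where f'(x) = 0:
f'(x) = 6x + 10
Set f'(x) = 0:
6x + 10 = 0
x = -10 / 6 = -5/3
This is a linear equation in x, so there is exactly one solution.
Number of critical points: 1

1


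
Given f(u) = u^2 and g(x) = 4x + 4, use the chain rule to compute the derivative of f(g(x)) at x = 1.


Using the chain rule: (f(g(x)))' = f'(g(x)) * g'(x)
First, find g(1):
g(1) = 4 * 1 + 4 = 8
Next, f'(u) = 2u
And g'(x) = 4
So f'(g(1)) * g'(1)
= 2 * 8 * 4
= 64

64


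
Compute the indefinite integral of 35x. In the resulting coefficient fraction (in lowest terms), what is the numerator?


Apply the power rule for integration:
integral of ax^n dx = a/(n+1) * x^(n+1) + C
integral of 35x dx
= 35/2 * x^2 + C
The coefficient in lowest terms is 35/2, and its numerator is 35

35


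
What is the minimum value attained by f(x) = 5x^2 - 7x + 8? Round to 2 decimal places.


For a quadratic f(x) = ax^2 + bx + c with a > 0, the minimum is at the vertex.
Vertex x-coordinate: x = -b/(2a)
x = -(-7) / (2 * 5)
x = 7/10
Substitute back to find the minimum value:
f(7/10) = 5 * (7/10)^2 - 7 * (7/10) + 8
= 49/20 - 49/10 + 8
= 111/20 = 5.55

5.55


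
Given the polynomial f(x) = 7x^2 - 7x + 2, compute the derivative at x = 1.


Differentiate term by term using power and sum rules:
f(x) = 7x^2 - 7x + 2
f'(x) = 14x - 7
Substitute x = 1:
f'(1) = 14 * 1 - 7
= 14 - 7
= 7

7


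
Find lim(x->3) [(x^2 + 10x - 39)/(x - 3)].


Direct substitution gives 0/0, so we factor the numerator.
Factor: (x^2 + 10x - 39) = (x - 3)(x + 13)
Cancel the common factor (x - 3):
(x^2 + 10x - 39)/(x - 3) = (x + 13)
Now substitute x = 3:
= (3) - (-13) = 16

16


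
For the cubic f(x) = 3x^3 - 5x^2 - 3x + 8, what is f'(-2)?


Differentiate f(x) = 3x^3 - 5x^2 - 3x + 8 term by term:
f'(x) = 9x^2 - 10x - 3
Substitute x = -2:
f'(-2) = 9 * (-2)^2 - 10 * (-2) - 3
= 36 + 20 - 3
= 53

53


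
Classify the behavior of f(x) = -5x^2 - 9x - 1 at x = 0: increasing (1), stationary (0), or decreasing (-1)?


Compute f'(x) to determine behavior:
f'(x) = -10x - 9
f'(0) = -10 * 0 - 9
= 0 - 9
= -9
Since f'(0) < 0, the function is decreasing (-1)

-1


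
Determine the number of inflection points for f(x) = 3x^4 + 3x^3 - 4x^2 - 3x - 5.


Inflection points occur where f''(x) = 0 and concavity changes.
f(x) = 3x^4 + 3x^3 - 4x^2 - 3x - 5
f'(x) = 12x^3 + 9x^2 - 8x - 3
f''(x) = 36x^2 + 18x - 8
This is a quadratic in x. Use the discriminant to count real roots.
Discriminant = (18)^2 - 4 * 36 * (-8)
= 324 - (-1152)
= 1476
Since discriminant > 0, f''(x) = 0 has 2 distinct real solutions.
A quadratic with two distinct real roots changes sign at each root, so concavity changes at both.
Number of inflection points: 2

2


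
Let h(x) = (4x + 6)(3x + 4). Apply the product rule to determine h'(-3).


Let u(x) = 4x + 6 and v(x) = 3x + 4
u'(x) = 4
v'(x) = 3
Product rule: h'(x) = u'(x)*v(x) + u(x)*v'(x)
= 4 * (3x + 4) + (4x + 6) * 3
At x = -3:
u(-3) = 4 * (-3) + 6 = -6
v(-3) = 3 * (-3) + 4 = -5
h'(-3) = 4 * (-5) + (-6) * 3
= -20 - 18
= -38

-38


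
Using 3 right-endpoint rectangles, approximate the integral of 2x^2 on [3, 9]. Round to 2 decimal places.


Right Riemann sum uses right endpoints of each subinterval.
Interval: [3, 9], n = 3
dx = (9 - 3) / 3 = 2
Right endpoints: [5, 7, 9]
f values: [50, 98, 162]
Sum = dx * (sum of f values)
= 2 * 310
= 620 = 620.00

620.00


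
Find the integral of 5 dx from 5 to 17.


The integral of a constant k over [a, b] equals k * (b - a).
integral from 5 to 17 of 5 dx
= 5 * (17 - 5)
= 5 * 12
= 60

60


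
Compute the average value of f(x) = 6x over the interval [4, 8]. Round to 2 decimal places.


Average value = 1/(b-a) * integral from a to b of f(x) dx
First compute the integral of 6x:
F(x) = 3x^2
F(8) = 3 * 64 + 0 * 8 = 192
F(4) = 3 * 16 + 0 * 4 = 48
Integral = 192 - 48 = 144
Average = 144 / (8 - 4) = 144 / 4
= 36 = 36.00

36.00


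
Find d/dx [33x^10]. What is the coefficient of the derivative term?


We apply the power rule: d/dx [ax^n] = a*n * x^(n-1)
d/dx [33x^10]
= 33 * 10 * x^(10-1)
= 330x^9
The coefficient is 330

330


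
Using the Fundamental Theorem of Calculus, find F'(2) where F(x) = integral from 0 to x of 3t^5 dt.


By the Fundamental Theorem of Calculus (Part 1):
If F(x) = integral from 0 to x of f(t) dt, then F'(x) = f(x)
Here f(t) = 3t^5
So F'(x) = 3x^5
Evaluate at x = 2:
F'(2) = 3 * 2^5
= 3 * 32
= 96

96


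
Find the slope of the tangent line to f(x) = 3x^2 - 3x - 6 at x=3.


The slope of the tangent line equals f'(x) at the point.
f(x) = 3x^2 - 3x - 6
f'(x) = 6x - 3
At x = 3:
f'(3) = 6 * 3 - 3
= 18 - 3
= 15

15


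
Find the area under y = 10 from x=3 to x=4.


The area under a constant function y = 10 is a rectangle.
Width = 4 - 3 = 1
Height = 10
Area = width * height
= 1 * 10
= 10

10


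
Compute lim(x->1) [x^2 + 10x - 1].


Since polynomials are continuous, we use direct substitution.
lim(x->1) of x^2 + 10x - 1
= 1 * 1^2 + 10 * 1 - 1
= 1 + 10 - 1
= 10

10


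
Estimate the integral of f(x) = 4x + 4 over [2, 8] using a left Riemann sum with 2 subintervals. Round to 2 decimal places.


Left Riemann sum uses left endpoints of each subinterval.
Interval: [2, 8], n = 2
dx = (8 - 2) / 2 = 3
Left endpoints: [2, 5]
f values: [12, 24]
Sum = dx * (sum of f values)
= 3 * 36
= 108 = 108.00

108.00


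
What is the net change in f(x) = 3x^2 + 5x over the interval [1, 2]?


Net change = f(b) - f(a)
f(x) = 3x^2 + 5x
Compute f(2):
f(2) = 3 * 2^2 + 5 * 2 + 0
= 12 + 10 + 0
= 22
Compute f(1):
f(1) = 3 * 1^2 + 5 * 1 + 0
= 3 + 5 + 0
= 8
Net change = 22 - 8 = 14

14


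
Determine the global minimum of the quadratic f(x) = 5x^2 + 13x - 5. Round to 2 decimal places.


For a quadratic f(x) = ax^2 + bx + c with a > 0, the minimum is at the vertex.
Vertex x-coordinate: x = -b/(2a)
x = -(13) / (2 * 5)
x = -13/10
Substitute back to find the minimum value:
f(-13/10) = 5 * (-13/10)^2 + 13 * (-13/10) - 5
= 169/20 - 169/10 - 5
= -269/20 = -13.45

-13.45


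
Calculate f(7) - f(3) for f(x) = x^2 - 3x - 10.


Net change = f(b) - f(a)
f(x) = x^2 - 3x - 10
Compute f(7):
f(7) = 1 * 7^2 - 3 * 7 - 10
= 49 - 21 - 10
= 18
Compute f(3):
f(3) = 1 * 3^2 - 3 * 3 - 10
= 9 - 9 - 10
= -10
Net change = 18 - (-10) = 28

28


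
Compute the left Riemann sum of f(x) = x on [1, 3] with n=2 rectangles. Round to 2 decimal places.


Left Riemann sum uses left endpoints of each subinterval.
Interval: [1, 3], n = 2
dx = (3 - 1) / 2 = 1
Left endpoints: [1, 2]
f values: [1, 2]
Sum = dx * (sum of f values)
= 1 * 3
= 3 = 3.00

3.00


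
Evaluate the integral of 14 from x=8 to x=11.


The integral of a constant k over [a, b] equals k * (b - a).
integral from 8 to 11 of 14 dx
= 14 * (11 - 8)
= 14 * 3
= 42

42


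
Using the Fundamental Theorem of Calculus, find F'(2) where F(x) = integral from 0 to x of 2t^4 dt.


By the Fundamental Theorem of Calculus (Part 1):
If F(x) = integral from 0 to x of f(t) dt, then F'(x) = f(x)
Here f(t) = 2t^4
So F'(x) = 2x^4
Evaluate at x = 2:
F'(2) = 2 * 2^4
= 2 * 16
= 32

32


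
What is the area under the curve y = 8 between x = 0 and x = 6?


The area under a constant function y = 8 is a rectangle.
Width = 6 - 0 = 6
Height = 8
Area = width * height
= 6 * 8
= 48

48


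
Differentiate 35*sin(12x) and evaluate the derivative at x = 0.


Apply the chain rule to differentiate 35*sin(12x):
d/dx [35*sin(12x)]
= 35 * cos(12x) * d/dx(12x)
= 35 * 12 * cos(12x)
= 420 * cos(12x)
Evaluate at x = 0:
= 420 * cos(0)
= 420 * 1
= 420

420


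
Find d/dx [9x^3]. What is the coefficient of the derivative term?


We apply the power rule: d/dx [ax^n] = a*n * x^(n-1)
d/dx [9x^3]
= 9 * 3 * x^(3-1)
= 27x^2
The coefficient is 27

27


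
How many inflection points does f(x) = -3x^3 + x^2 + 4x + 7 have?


Inflection points occur where f''(x) = 0 and concavity changes.
f(x) = -3x^3 + x^2 + 4x + 7
f'(x) = -9x^2 + 2x + 4
f''(x) = -18x + 2
Set f''(x) = 0:
-18x + 2 = 0
x = -2 / (-18) = 1/9
Since f''(x) is linear (degree 1), it changes sign at this point.
Therefore there is exactly 1 inflection point.

1


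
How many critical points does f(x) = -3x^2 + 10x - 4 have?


Find where f'(x) = 0:
f'(x) = -6x + 10
Set f'(x) = 0:
-6x + 10 = 0
x = -10 / (-6) = 5/3
This is a linear equation in x, so there is exactly one solution.
Number of critical points: 1

1


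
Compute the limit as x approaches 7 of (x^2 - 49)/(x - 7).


Direct substitution gives 0/0, so we factor the numerator.
Factor: (x^2 - 49) = (x - 7)(x + 7)
Cancel the common factor (x - 7):
(x^2 - 49)/(x - 7) = (x + 7)
Now substitute x = 7:
= (7 + 7) = 14

14


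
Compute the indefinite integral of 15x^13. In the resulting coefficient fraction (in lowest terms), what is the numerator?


Apply the power rule for integration:
integral of ax^n dx = a/(n+1) * x^(n+1) + C
integral of 15x^13 dx
= 15/14 * x^14 + C
The coefficient in lowest terms is 15/14, and its numerator is 15

15


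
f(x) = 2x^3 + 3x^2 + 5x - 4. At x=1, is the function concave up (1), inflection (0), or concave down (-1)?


Concavity is determined by the sign of f''(x).
f(x) = 2x^3 + 3x^2 + 5x - 4
f'(x) = 6x^2 + 6x + 5
f''(x) = 12x + 6
f''(1) = 12 * 1 + 6
= 12 + 6
= 18
Since f''(1) > 0, the function is concave up (1)

1


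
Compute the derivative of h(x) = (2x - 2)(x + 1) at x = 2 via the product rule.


Let u(x) = 2x - 2 and v(x) = x + 1
u'(x) = 2
v'(x) = 1
Product rule: h'(x) = u'(x)*v(x) + u(x)*v'(x)
= 2 * (x + 1) + (2x - 2) * 1
At x = 2:
u(2) = 2 * 2 - 2 = 2
v(2) = 1 * 2 + 1 = 3
h'(2) = 2 * 3 + 2 * 1
= 6 + 2
= 8

8


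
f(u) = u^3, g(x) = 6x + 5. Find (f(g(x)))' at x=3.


Using the chain rule: (f(g(x)))' = f'(g(x)) * g'(x)
First, find g(3):
g(3) = 6 * 3 + 5 = 23
Next, f'(u) = 3u^2
And g'(x) = 6
So f'(g(3)) * g'(3)
= 3 * 23^2 * 6
= 3 * 529 * 6
= 9522

9522


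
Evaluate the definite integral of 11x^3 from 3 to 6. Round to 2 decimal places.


Find the antiderivative of 11x^3:
F(x) = 11/4 * x^4
Apply the Fundamental Theorem of Calculus:
F(6) - F(3)
= 11/4 * 6^4 - 11/4 * 3^4
= 11/4 * (1296 - 81)
= 11/4 * 1215
= 13365/4 = 3341.25

3341.25


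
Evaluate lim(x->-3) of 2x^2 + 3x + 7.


Since polynomials are continuous, we use direct substitution.
lim(x->-3) of 2x^2 + 3x + 7
= 2 * (-3)^2 + 3 * (-3) + 7
= 18 - 9 + 7
= 16

16


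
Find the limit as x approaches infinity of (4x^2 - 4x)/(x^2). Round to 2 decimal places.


For limits at infinity with equal-degree polynomials,
we compare leading coefficients.
Numerator leading term: 4x^2
Denominator leading term: x^2
Divide both by x^2:
lim = (4 - 4/x) / (1)
As x -> infinity, the 1/x and 1/x^2 terms vanish:
= 4/1 = 4 = 4.00

4.00


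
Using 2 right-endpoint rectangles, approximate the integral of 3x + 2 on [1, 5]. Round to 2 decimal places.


Right Riemann sum uses right endpoints of each subinterval.
Interval: [1, 5], n = 2
dx = (5 - 1) / 2 = 2
Right endpoints: [3, 5]
f values: [11, 17]
Sum = dx * (sum of f values)
= 2 * 28
= 56 = 56.00

56.00


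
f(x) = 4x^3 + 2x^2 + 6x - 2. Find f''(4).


First derivative:
f'(x) = 12x^2 + 4x + 6
Second derivative:
f''(x) = 24x + 4
Substitute x = 4:
f''(4) = 24 * 4 + 4
= 96 + 4
= 100

100


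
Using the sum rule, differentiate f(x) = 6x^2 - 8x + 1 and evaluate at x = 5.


Differentiate term by term using power and sum rules:
f(x) = 6x^2 - 8x + 1
f'(x) = 12x - 8
Substitute x = 5:
f'(5) = 12 * 5 - 8
= 60 - 8
= 52

52


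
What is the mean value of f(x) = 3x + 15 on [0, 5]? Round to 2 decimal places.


Average value = 1/(b-a) * integral from a to b of f(x) dx
First compute the integral of 3x + 15:
F(x) = (3/2)x^2 + 15x
F(5) = 3/2 * 25 + 15 * 5 = 225/2
F(0) = 3/2 * 0 + 15 * 0 = 0
Integral = 225/2 - 0 = 225/2
Average = (225/2) / (5 - 0) = (225/2) / 5
= 45/2 = 22.50

22.50


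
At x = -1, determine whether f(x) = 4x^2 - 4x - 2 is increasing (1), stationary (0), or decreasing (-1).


Compute f'(x) to determine behavior:
f'(x) = 8x - 4
f'(-1) = 8 * (-1) - 4
= -8 - 4
= -12
Since f'(-1) < 0, the function is decreasing (-1)

-1


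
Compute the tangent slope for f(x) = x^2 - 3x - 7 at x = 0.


The slope of the tangent line equals f'(x) at the point.
f(x) = x^2 - 3x - 7
f'(x) = 2x - 3
At x = 0:
f'(0) = 2 * 0 - 3
= 0 - 3
= -3

-3


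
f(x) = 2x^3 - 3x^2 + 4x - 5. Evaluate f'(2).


Differentiate f(x) = 2x^3 - 3x^2 + 4x - 5 term by term:
f'(x) = 6x^2 - 6x + 4
Substitute x = 2:
f'(2) = 6 * 2^2 - 6 * 2 + 4
= 24 - 12 + 4
= 16

16


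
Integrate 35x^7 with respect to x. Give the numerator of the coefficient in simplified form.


Apply the power rule for integration:
integral of ax^n dx = a/(n+1) * x^(n+1) + C
integral of 35x^7 dx
= 35/8 * x^8 + C
The coefficient in lowest terms is 35/8, and its numerator is 35

35


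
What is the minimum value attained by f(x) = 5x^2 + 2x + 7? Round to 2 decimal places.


For a quadratic f(x) = ax^2 + bx + c with a > 0, the minimum is at the vertex.
Vertex x-coordinate: x = -b/(2a)
x = -(2) / (2 * 5)
x = -2/10 = -1/5
Substitute back to find the minimum value:
f(-1/5) = 5 * (-1/5)^2 + 2 * (-1/5) + 7
= 1/5 - 2/5 + 7
= 34/5 = 6.80

6.80


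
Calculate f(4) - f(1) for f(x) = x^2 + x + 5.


Net change = f(b) - f(a)
f(x) = x^2 + x + 5
Compute f(4):
f(4) = 1 * 4^2 + 1 * 4 + 5
= 16 + 4 + 5
= 25
Compute f(1):
f(1) = 1 * 1^2 + 1 * 1 + 5
= 1 + 1 + 5
= 7
Net change = 25 - 7 = 18

18


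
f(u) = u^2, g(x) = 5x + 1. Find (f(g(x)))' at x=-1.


Using the chain rule: (f(g(x)))' = f'(g(x)) * g'(x)
First, find g(-1):
g(-1) = 5 * (-1) + 1 = -4
Next, f'(u) = 2u
And g'(x) = 5
So f'(g(-1)) * g'(-1)
= 2 * (-4) * 5
= -40

-40


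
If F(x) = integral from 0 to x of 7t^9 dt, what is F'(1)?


By the Fundamental Theorem of Calculus (Part 1):
If F(x) = integral from 0 to x of f(t) dt, then F'(x) = f(x)
Here f(t) = 7t^9
So F'(x) = 7x^9
Evaluate at x = 1:
F'(1) = 7 * 1^9
= 7 * 1
= 7

7


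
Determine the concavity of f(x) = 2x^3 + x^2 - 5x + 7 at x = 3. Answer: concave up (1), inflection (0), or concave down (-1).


Concavity is determined by the sign of f''(x).
f(x) = 2x^3 + x^2 - 5x + 7
f'(x) = 6x^2 + 2x - 5
f''(x) = 12x + 2
f''(3) = 12 * 3 + 2
= 36 + 2
= 38
Since f''(3) > 0, the function is concave up (1)

1


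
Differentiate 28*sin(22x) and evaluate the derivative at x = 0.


Apply the chain rule to differentiate 28*sin(22x):
d/dx [28*sin(22x)]
= 28 * cos(22x) * d/dx(22x)
= 28 * 22 * cos(22x)
= 616 * cos(22x)
Evaluate at x = 0:
= 616 * cos(0)
= 616 * 1
= 616

616


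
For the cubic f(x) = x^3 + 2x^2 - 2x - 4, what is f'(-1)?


Differentiate f(x) = x^3 + 2x^2 - 2x - 4 term by term:
f'(x) = 3x^2 + 4x - 2
Substitute x = -1:
f'(-1) = 3 * (-1)^2 + 4 * (-1) - 2
= 3 - 4 - 2
= -3

-3


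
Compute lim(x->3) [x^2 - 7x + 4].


Since polynomials are continuous, we use direct substitution.
lim(x->3) of x^2 - 7x + 4
= 1 * 3^2 - 7 * 3 + 4
= 9 - 21 + 4
= -8

-8
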